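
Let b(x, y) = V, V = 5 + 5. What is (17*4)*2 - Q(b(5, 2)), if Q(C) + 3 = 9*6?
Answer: 85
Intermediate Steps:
V = 10
b(x, y) = 10
Q(C) = 51 (Q(C) = -3 + 9*6 = -3 + 54 = 51)
(17*4)*2 - Q(b(5, 2)) = (17*4)*2 - 1*51 = 68*2 - 51 = 136 - 51 = 85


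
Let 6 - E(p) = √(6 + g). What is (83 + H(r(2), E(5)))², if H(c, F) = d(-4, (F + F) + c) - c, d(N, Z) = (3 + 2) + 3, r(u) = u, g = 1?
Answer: 7921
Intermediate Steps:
E(p) = 6 - √7 (E(p) = 6 - √(6 + 1) = 6 - √7)
d(N, Z) = 8 (d(N, Z) = 5 + 3 = 8)
H(c, F) = 8 - c
(83 + H(r(2), E(5)))² = (83 + (8 - 1*2))² = (83 + (8 - 2))² = (83 + 6)² = 89² = 7921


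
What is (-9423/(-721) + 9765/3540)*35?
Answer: 13465995/24308 ≈ 553.97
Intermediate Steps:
(-9423/(-721) + 9765/3540)*35 = (-9423*(-1/721) + 9765*(1/3540))*35 = (9423/721 + 651/236)*35 = (2693199/170156)*35 = 13465995/24308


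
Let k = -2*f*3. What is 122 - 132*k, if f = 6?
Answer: 4874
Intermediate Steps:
k = -36 (k = -2*6*3 = -12*3 = -36)
122 - 132*k = 122 - 132*(-36) = 122 + 4752 = 4874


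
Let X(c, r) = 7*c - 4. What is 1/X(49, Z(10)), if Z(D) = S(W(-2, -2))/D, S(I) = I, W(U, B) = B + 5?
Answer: 1/339 ≈ 0.0029499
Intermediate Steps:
W(U, B) = 5 + B
Z(D) = 3/D (Z(D) = (5 - 2)/D = 3/D)
X(c, r) = -4 + 7*c
1/X(49, Z(10)) = 1/(-4 + 7*49) = 1/(-4 + 343) = 1/339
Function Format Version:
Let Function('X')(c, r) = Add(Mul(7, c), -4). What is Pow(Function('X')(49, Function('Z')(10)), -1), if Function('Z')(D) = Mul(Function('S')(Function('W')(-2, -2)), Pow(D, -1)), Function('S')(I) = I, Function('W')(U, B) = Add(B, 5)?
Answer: Rational(1, 339) ≈ 0.0029499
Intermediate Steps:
Function('W')(U, B) = Add(5, B)
Function('Z')(D) = Mul(3, Pow(D, -1)) (Function('Z')(D) = Mul(Add(5, -2), Pow(D, -1)) = Mul(3, Pow(D, -1)))
Function('X')(c, r) = Add(-4, Mul(7, c))
Pow(Function('X')(49, Function('Z')(10)), -1) = Pow(Add(-4, Mul(7, 49)), -1) = Pow(Add(-4, 343), -1) = Pow(339, -1) = Rational(1, 339)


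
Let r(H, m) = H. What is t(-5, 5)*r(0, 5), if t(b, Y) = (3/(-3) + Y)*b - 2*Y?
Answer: 0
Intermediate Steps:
t(b, Y) = -2*Y + b*(-1 + Y) (t(b, Y) = (3*(-1/3) + Y)*b - 2*Y = (-1 + Y)*b - 2*Y = b*(-1 + Y) - 2*Y = -2*Y + b*(-1 + Y))
t(-5, 5)*r(0, 5) = (-1*(-5) - 2*5 + 5*(-5))*0 = (5 - 10 - 25)*0 = -30*0 = 0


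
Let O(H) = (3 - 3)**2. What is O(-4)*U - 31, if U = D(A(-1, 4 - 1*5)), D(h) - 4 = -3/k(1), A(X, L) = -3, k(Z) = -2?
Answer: -31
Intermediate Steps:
O(H) = 0 (O(H) = 0**2 = 0)
D(h) = 11/2 (D(h) = 4 - 3/(-2) = 4 - 3*(-1/2) = 4 + 3/2 = 11/2)
U = 11/2 ≈ 5.5000
O(-4)*U - 31 = 0*(11/2) - 31 = 0 - 31 = -31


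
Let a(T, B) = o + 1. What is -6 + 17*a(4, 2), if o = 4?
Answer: 79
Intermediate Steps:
a(T, B) = 5 (a(T, B) = 4 + 1 = 5)
-6 + 17*a(4, 2) = -6 + 17*5 = -6 + 85 = 79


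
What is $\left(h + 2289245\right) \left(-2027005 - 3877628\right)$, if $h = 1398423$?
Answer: $-21774326165844$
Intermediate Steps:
$\left(h + 2289245\right) \left(-2027005 - 3877628\right) = \left(1398423 + 2289245\right) \left(-2027005 - 3877628\right) = 3687668 \left(-5904633\right) = -21774326165844$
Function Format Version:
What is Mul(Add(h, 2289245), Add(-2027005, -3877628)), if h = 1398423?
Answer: -21774326165844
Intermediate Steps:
Mul(Add(h, 2289245), Add(-2027005, -3877628)) = Mul(Add(1398423, 2289245), Add(-2027005, -3877628)) = Mul(3687668, -5904633) = -21774326165844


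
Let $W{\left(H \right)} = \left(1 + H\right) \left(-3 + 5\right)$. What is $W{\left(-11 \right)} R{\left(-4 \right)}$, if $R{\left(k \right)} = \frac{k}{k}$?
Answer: $-20$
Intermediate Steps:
$R{\left(k \right)} = 1$
$W{\left(H \right)} = 2 + 2 H$ ($W{\left(H \right)} = \left(1 + H\right) 2 = 2 + 2 H$)
$W{\left(-11 \right)} R{\left(-4 \right)} = \left(2 + 2 \left(-11\right)\right) 1 = \left(2 - 22\right) 1 = \left(-20\right) 1 = -20$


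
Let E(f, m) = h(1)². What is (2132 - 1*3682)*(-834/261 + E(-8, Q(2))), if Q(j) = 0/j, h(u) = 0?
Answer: 430900/87 ≈ 4952.9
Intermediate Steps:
Q(j) = 0
E(f, m) = 0 (E(f, m) = 0² = 0)
(2132 - 1*3682)*(-834/261 + E(-8, Q(2))) = (2132 - 1*3682)*(-834/261 + 0) = (2132 - 3682)*(-834*1/261 + 0) = -1550*(-278/87 + 0) = -1550*(-278/87) = 430900/87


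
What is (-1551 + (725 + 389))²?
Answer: 190969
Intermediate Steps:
(-1551 + (725 + 389))² = (-1551 + 1114)² = (-437)² = 190969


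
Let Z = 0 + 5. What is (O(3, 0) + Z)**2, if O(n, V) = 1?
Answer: 36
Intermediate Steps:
Z = 5
(O(3, 0) + Z)**2 = (1 + 5)**2 = 6**2 = 36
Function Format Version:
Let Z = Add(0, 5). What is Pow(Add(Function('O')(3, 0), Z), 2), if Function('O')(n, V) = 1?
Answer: 36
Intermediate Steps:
Z = 5
Pow(Add(Function('O')(3, 0), Z), 2) = Pow(Add(1, 5), 2) = Pow(6, 2) = 36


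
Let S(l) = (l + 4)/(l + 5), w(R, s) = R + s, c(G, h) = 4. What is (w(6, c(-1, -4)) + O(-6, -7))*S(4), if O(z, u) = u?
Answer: 8/3 ≈ 2.6667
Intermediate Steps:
S(l) = (4 + l)/(5 + l)
(w(6, c(-1, -4)) + O(-6, -7))*S(4) = ((6 + 4) - 7)*((4 + 4)/(5 + 4)) = (10 - 7)*(8/9) = 3*((⅑)*8) = 3*(8/9) = 8/3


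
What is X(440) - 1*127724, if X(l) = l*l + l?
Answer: 66316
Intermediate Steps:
X(l) = l + l**2 (X(l) = l**2 + l = l + l**2)
X(440) - 1*127724 = 440*(1 + 440) - 1*127724 = 440*441 - 127724 = 194040 - 127724 = 66316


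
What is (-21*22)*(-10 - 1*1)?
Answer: 5082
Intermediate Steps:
(-21*22)*(-10 - 1*1) = -462*(-10 - 1) = -462*(-11) = 5082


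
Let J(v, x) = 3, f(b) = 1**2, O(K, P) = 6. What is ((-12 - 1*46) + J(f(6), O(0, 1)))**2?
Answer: 3025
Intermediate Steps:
f(b) = 1
((-12 - 1*46) + J(f(6), O(0, 1)))**2 = ((-12 - 1*46) + 3)**2 = ((-12 - 46) + 3)**2 = (-58 + 3)**2 = (-55)**2 = 3025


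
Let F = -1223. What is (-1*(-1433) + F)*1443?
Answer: 303030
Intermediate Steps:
(-1*(-1433) + F)*1443 = (-1*(-1433) - 1223)*1443 = (1433 - 1223)*1443 = 210*1443 = 303030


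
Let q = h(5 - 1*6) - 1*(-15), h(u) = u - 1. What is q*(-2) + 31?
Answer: 5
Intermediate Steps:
h(u) = -1 + u
q = 13 (q = (-1 + (5 - 1*6)) - 1*(-15) = (-1 + (5 - 6)) + 15 = (-1 - 1) + 15 = -2 + 15 = 13)
q*(-2) + 31 = 13*(-2) + 31 = -26 + 31 = 5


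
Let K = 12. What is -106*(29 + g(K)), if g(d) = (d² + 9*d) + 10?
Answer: -30846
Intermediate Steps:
g(d) = 10 + d² + 9*d
-106*(29 + g(K)) = -106*(29 + (10 + 12² + 9*12)) = -106*(29 + (10 + 144 + 108)) = -106*(29 + 262) = -106*291 = -30846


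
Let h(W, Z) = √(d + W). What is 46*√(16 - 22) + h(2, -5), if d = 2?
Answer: 2 + 46*I*√6 ≈ 2.0 + 112.68*I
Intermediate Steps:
h(W, Z) = √(2 + W)
46*√(16 - 22) + h(2, -5) = 46*√(16 - 22) + √(2 + 2) = 46*√(-6) + √4 = 46*(I*√6) + 2 = 46*I*√6 + 2 = 2 + 46*I*√6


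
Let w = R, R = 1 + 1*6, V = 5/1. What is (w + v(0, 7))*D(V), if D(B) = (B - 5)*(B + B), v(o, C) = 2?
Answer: 0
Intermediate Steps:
V = 5 (V = 5*1 = 5)
R = 7 (R = 1 + 6 = 7)
D(B) = 2*B*(-5 + B) (D(B) = (-5 + B)*(2*B) = 2*B*(-5 + B))
w = 7
(w + v(0, 7))*D(V) = (7 + 2)*(2*5*(-5 + 5)) = 9*(2*5*0) = 9*0 = 0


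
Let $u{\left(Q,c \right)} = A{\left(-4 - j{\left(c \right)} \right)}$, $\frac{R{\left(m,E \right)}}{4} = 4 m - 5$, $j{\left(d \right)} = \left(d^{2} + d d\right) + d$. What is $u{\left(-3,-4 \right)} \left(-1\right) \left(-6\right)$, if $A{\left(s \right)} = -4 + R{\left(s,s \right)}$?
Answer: $-3216$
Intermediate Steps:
$j{\left(d \right)} = d + 2 d^{2}$ ($j{\left(d \right)} = \left(d^{2} + d^{2}\right) + d = 2 d^{2} + d = d + 2 d^{2}$)
$R{\left(m,E \right)} = -20 + 16 m$ ($R{\left(m,E \right)} = 4 \left(4 m - 5\right) = 4 \left(-5 + 4 m\right) = -20 + 16 m$)
$A{\left(s \right)} = -24 + 16 s$ ($A{\left(s \right)} = -4 + \left(-20 + 16 s\right) = -24 + 16 s$)
$u{\left(Q,c \right)} = -88 - 16 c \left(1 + 2 c\right)$ ($u{\left(Q,c \right)} = -24 + 16 \left(-4 - c \left(1 + 2 c\right)\right) = -24 - \left(64 + 16 c \left(1 + 2 c\right)\right) = -88 - 16 c \left(1 + 2 c\right)$)
$u{\left(-3,-4 \right)} \left(-1\right) \left(-6\right) = \left(-88 - 32 \left(-4\right)^{2} - -64\right) \left(-1\right) \left(-6\right) = \left(-88 - 512 + 64\right) \left(-1\right) \left(-6\right) = \left(-536\right) \left(-1\right) \left(-6\right) = 536 \left(-6\right) = -3216$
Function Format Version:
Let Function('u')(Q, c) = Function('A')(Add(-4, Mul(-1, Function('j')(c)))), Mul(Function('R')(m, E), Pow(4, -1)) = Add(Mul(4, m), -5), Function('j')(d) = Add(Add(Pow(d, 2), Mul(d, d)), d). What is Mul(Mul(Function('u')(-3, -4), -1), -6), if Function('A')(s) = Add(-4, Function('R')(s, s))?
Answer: -3216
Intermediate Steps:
Function('j')(d) = Add(d, Mul(2, Pow(d, 2))) (Function('j')(d) = Add(Add(Pow(d, 2), Pow(d, 2)), d) = Add(Mul(2, Pow(d, 2)), d) = Add(d, Mul(2, Pow(d, 2))))
Function('R')(m, E) = Add(-20, Mul(16, m)) (Function('R')(m, E) = Mul(4, Add(Mul(4, m), -5)) = Mul(4, Add(-5, Mul(4, m))) = Add(-20, Mul(16, m)))
Function('A')(s) = Add(-24, Mul(16, s)) (Function('A')(s) = Add(-4, Add(-20, Mul(16, s))) = Add(-24, Mul(16, s)))
Function('u')(Q, c) = Add(-88, Mul(-16, c, Add(1, Mul(2, c)))) (Function('u')(Q, c) = Add(-24, Mul(16, Add(-4, Mul(-1, Mul(c, Add(1, Mul(2, c))))))) = Add(-24, Mul(16, Add(-4, Mul(-1, c, Add(1, Mul(2, c)))))) = Add(-24, Add(-64, Mul(-16, c, Add(1, Mul(2, c))))) = Add(-88, Mul(-16, c, Add(1, Mul(2, c)))))
Mul(Mul(Function('u')(-3, -4), -1), -6) = Mul(Mul(Add(-88, Mul(-32, Pow(-4, 2)), Mul(-16, -4)), -1), -6) = Mul(Mul(Add(-88, Mul(-32, 16), 64), -1), -6) = Mul(Mul(Add(-88, -512, 64), -1), -6) = Mul(Mul(-536, -1), -6) = Mul(536, -6) = -3216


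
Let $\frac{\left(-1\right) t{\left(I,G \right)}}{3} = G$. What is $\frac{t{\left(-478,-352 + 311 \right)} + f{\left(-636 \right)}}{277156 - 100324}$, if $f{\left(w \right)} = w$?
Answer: $- \frac{57}{19648} \approx -0.0029011$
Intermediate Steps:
$t{\left(I,G \right)} = - 3 G$
$\frac{t{\left(-478,-352 + 311 \right)} + f{\left(-636 \right)}}{277156 - 100324} = \frac{- 3 \left(-352 + 311\right) - 636}{277156 - 100324} = \frac{\left(-3\right) \left(-41\right) - 636}{176832} = \left(123 - 636\right) \frac{1}{176832} = \left(-513\right) \frac{1}{176832} = - \frac{57}{19648}$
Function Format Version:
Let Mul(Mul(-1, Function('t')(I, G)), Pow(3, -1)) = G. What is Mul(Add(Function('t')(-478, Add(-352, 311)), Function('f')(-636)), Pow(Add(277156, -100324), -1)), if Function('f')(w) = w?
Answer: Rational(-57, 19648) ≈ -0.0029011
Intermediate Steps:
Function('t')(I, G) = Mul(-3, G)
Mul(Add(Function('t')(-478, Add(-352, 311)), Function('f')(-636)), Pow(Add(277156, -100324), -1)) = Mul(Add(Mul(-3, Add(-352, 311)), -636), Pow(Add(277156, -100324), -1)) = Mul(Add(Mul(-3, -41), -636), Pow(176832, -1)) = Mul(Add(123, -636), Rational(1, 176832)) = Mul(-513, Rational(1, 176832)) = Rational(-57, 19648)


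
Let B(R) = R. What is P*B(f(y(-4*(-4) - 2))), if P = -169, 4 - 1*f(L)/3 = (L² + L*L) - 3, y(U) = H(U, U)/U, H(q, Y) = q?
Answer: -2535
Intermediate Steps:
y(U) = 1 (y(U) = U/U = 1)
f(L) = 21 - 6*L² (f(L) = 12 - 3*((L² + L*L) - 3) = 12 - 3*((L² + L²) - 3) = 12 - 3*(2*L² - 3) = 12 - 3*(-3 + 2*L²) = 12 + (9 - 6*L²) = 21 - 6*L²)
P*B(f(y(-4*(-4) - 2))) = -169*(21 - 6*1²) = -169*(21 - 6*1) = -169*(21 - 6) = -169*15 = -2535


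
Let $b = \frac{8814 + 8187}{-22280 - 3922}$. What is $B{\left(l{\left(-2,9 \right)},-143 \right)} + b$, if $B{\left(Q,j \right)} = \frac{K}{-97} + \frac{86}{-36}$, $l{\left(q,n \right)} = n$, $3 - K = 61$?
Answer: $- \frac{9301450}{3812391} \approx -2.4398$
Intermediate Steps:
$K = -58$ ($K = 3 - 61 = -58$)
$b = - \frac{5667}{8734}$ ($b = \frac{17001}{-26202} = 17001 \left(- \frac{1}{26202}\right) = - \frac{5667}{8734} \approx -0.64884$)
$B{\left(Q,j \right)} = - \frac{3127}{1746}$ ($B{\left(Q,j \right)} = - \frac{58}{-97} + \frac{86}{-36} = \left(-58\right) \left(- \frac{1}{97}\right) + 86 \left(- \frac{1}{36}\right) = \frac{58}{97} - \frac{43}{18} = - \frac{3127}{1746}$)
$B{\left(l{\left(-2,9 \right)},-143 \right)} + b = - \frac{3127}{1746} - \frac{5667}{8734} = - \frac{9301450}{3812391}$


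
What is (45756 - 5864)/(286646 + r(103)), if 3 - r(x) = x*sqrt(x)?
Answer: 55509718/398866779 + 19946*sqrt(103)/398866779 ≈ 0.13968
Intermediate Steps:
r(x) = 3 - x**(3/2) (r(x) = 3 - x*sqrt(x) = 3 - x**(3/2))
(45756 - 5864)/(286646 + r(103)) = (45756 - 5864)/(286646 + (3 - 103**(3/2))) = 39892/(286646 + (3 - 103*sqrt(103))) = 39892/(286649 - 103*sqrt(103))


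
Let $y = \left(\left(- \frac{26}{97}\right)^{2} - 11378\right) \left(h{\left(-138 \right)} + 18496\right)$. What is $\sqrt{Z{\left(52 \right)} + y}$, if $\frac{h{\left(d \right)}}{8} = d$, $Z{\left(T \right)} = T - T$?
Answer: $\frac{4 i \sqrt{116368704562}}{97} \approx 14067.0 i$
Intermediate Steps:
$Z{\left(T \right)} = 0$
$h{\left(d \right)} = 8 d$
$y = - \frac{1861899272992}{9409}$ ($y = \left(\left(- \frac{26}{97}\right)^{2} - 11378\right) \left(8 \left(-138\right) + 18496\right) = \left(\left(\left(-26\right) \frac{1}{97}\right)^{2} - 11378\right) \left(-1104 + 18496\right) = \left(\left(- \frac{26}{97}\right)^{2} - 11378\right) 17392 = \left(\frac{676}{9409} - 11378\right) 17392 = \left(- \frac{107054926}{9409}\right) 17392 = - \frac{1861899272992}{9409} \approx -1.9788 \cdot 10^{8}$)
$\sqrt{Z{\left(52 \right)} + y} = \sqrt{0 - \frac{1861899272992}{9409}} = \sqrt{- \frac{1861899272992}{9409}} = \frac{4 i \sqrt{116368704562}}{97}$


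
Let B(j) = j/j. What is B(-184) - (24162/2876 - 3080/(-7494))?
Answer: -42093841/5388186 ≈ -7.8122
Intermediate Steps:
B(j) = 1
B(-184) - (24162/2876 - 3080/(-7494)) = 1 - (24162/2876 - 3080/(-7494)) = 1 - (24162*(1/2876) - 3080*(-1/7494)) = 1 - (12081/1438 + 1540/3747) = 1 - 1*47482027/5388186 = 1 - 47482027/5388186 = -42093841/5388186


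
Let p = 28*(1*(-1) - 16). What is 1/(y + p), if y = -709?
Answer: -1/1185 ≈ -0.00084388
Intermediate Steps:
p = -476 (p = 28*(-1 - 16) = 28*(-17) = -476)
1/(y + p) = 1/(-709 - 476) = 1/(-1185) = -1/1185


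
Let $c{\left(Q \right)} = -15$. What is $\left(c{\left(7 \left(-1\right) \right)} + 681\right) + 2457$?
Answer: $3123$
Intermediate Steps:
$\left(c{\left(7 \left(-1\right) \right)} + 681\right) + 2457 = \left(-15 + 681\right) + 2457 = 666 + 2457 = 3123$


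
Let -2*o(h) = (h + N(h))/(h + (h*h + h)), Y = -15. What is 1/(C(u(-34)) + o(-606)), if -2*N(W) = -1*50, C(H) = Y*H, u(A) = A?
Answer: 732048/373345061 ≈ 0.0019608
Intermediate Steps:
C(H) = -15*H
N(W) = 25 (N(W) = -(-1)*50/2 = -½*(-50) = 25)
o(h) = -(25 + h)/(2*(h² + 2*h)) (o(h) = -(h + 25)/(2*(h + (h*h + h))) = -(25 + h)/(2*(h + (h² + h))) = -(25 + h)/(2*(h + (h + h²))) = -(25 + h)/(2*(h² + 2*h)))
1/(C(u(-34)) + o(-606)) = 1/(-15*(-34) + (½)*(-25 - 1*(-606))/(-606*(2 - 606))) = 1/(510 + (½)*(-1/606)*(-25 + 606)/(-604)) = 1/(510 + (½)*(-1/606)*(-1/604)*581) = 1/(510 + 581/732048) = 1/(373345061/732048) = 732048/373345061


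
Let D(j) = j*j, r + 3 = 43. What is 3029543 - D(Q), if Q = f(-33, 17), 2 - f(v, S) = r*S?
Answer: 2569859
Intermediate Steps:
r = 40 (r = -3 + 43 = 40)
f(v, S) = 2 - 40*S
Q = -678 (Q = 2 - 40*17 = 2 - 680 = -678)
D(j) = j²
3029543 - D(Q) = 3029543 - 1*(-678)² = 3029543 - 1*459684 = 3029543 - 459684 = 2569859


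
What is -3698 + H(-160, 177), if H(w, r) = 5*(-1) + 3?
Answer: -3700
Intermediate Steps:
H(w, r) = -2 (H(w, r) = -5 + 3 = -2)
-3698 + H(-160, 177) = -3698 - 2 = -3700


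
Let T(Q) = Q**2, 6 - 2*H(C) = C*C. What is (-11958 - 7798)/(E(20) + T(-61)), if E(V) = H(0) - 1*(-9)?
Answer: -19756/3733 ≈ -5.2923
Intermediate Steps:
H(C) = 3 - C**2/2 (H(C) = 3 - C*C/2 = 3 - C**2/2)
E(V) = 12 (E(V) = (3 - 1/2*0**2) - 1*(-9) = (3 - 1/2*0) + 9 = (3 + 0) + 9 = 3 + 9 = 12)
(-11958 - 7798)/(E(20) + T(-61)) = (-11958 - 7798)/(12 + (-61)**2) = -19756/(12 + 3721) = -19756/3733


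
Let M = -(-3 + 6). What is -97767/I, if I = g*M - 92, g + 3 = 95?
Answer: 97767/368 ≈ 265.67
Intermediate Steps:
g = 92 (g = -3 + 95 = 92)
M = -3 (M = -1*3 = -3)
I = -368 (I = 92*(-3) - 92 = -276 - 92 = -368)
-97767/I = -97767/(-368) = -97767*(-1/368) = 97767/368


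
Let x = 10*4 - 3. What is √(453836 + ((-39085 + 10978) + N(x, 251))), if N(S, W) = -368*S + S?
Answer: 5*√16486 ≈ 641.99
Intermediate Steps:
x = 37 (x = 40 - 3 = 37)
N(S, W) = -367*S
√(453836 + ((-39085 + 10978) + N(x, 251))) = √(453836 + ((-39085 + 10978) - 367*37)) = √(453836 + (-28107 - 13579)) = √(453836 - 41686) = √412150 = 5*√16486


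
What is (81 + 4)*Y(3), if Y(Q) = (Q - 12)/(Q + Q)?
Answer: -255/2 ≈ -127.50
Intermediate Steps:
Y(Q) = (-12 + Q)/(2*Q) (Y(Q) = (-12 + Q)/((2*Q)) = (-12 + Q)*(1/(2*Q)) = (-12 + Q)/(2*Q))
(81 + 4)*Y(3) = (81 + 4)*((1/2)*(-12 + 3)/3) = 85*((1/2)*(1/3)*(-9)) = 85*(-3/2) = -255/2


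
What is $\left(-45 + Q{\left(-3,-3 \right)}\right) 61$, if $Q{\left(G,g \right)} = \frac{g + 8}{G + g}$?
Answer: $- \frac{16775}{6} \approx -2795.8$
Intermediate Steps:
$Q{\left(G,g \right)} = \frac{8 + g}{G + g}$
$\left(-45 + Q{\left(-3,-3 \right)}\right) 61 = \left(-45 + \frac{8 - 3}{-3 - 3}\right) 61 = \left(-45 + \frac{1}{-6} \cdot 5\right) 61 = \left(-45 - \frac{5}{6}\right) 61 = \left(- \frac{275}{6}\right) 61 = - \frac{16775}{6}$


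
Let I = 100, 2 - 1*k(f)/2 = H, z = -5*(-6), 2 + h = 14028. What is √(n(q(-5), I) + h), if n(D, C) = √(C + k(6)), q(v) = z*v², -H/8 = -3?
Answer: √(14026 + 2*√14) ≈ 118.46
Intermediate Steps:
h = 14026 (h = -2 + 14028 = 14026)
H = 24 (H = -8*(-3) = 24)
z = 30
k(f) = -44 (k(f) = 4 - 2*24 = 4 - 48 = -44)
q(v) = 30*v²
n(D, C) = √(-44 + C) (n(D, C) = √(C - 44) = √(-44 + C))
√(n(q(-5), I) + h) = √(√(-44 + 100) + 14026) = √(√56 + 14026) = √(2*√14 + 14026) = √(14026 + 2*√14)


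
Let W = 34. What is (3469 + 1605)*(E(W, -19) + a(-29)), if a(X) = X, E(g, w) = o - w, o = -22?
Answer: -162368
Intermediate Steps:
E(g, w) = -22 - w
(3469 + 1605)*(E(W, -19) + a(-29)) = (3469 + 1605)*((-22 - 1*(-19)) - 29) = 5074*((-22 + 19) - 29) = 5074*(-3 - 29) = 5074*(-32) = -162368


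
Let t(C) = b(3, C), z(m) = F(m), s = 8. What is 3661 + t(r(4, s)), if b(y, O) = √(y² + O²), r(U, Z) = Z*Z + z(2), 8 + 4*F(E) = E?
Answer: 3661 + √15661/2 ≈ 3723.6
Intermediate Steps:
F(E) = -2 + E/4
z(m) = -2 + m/4
r(U, Z) = -3/2 + Z² (r(U, Z) = Z*Z + (-2 + (¼)*2) = Z² + (-2 + ½) = Z² - 3/2 = -3/2 + Z²)
b(y, O) = √(O² + y²)
t(C) = √(9 + C²) (t(C) = √(C² + 3²) = √(C² + 9) = √(9 + C²))
3661 + t(r(4, s)) = 3661 + √(9 + (-3/2 + 8²)²) = 3661 + √(9 + (-3/2 + 64)²) = 3661 + √(9 + (125/2)²) = 3661 + √(9 + 15625/4) = 3661 + √(15661/4) = 3661 + √15661/2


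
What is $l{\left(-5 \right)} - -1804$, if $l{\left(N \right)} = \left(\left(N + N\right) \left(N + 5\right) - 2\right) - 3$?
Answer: $1799$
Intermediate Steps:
$l{\left(N \right)} = -5 + 2 N \left(5 + N\right)$ ($l{\left(N \right)} = \left(2 N \left(5 + N\right) - 2\right) - 3 = \left(-2 + 2 N \left(5 + N\right)\right) - 3 = -5 + 2 N \left(5 + N\right)$)
$l{\left(-5 \right)} - -1804 = \left(-5 + 2 \left(-5\right)^{2} + 10 \left(-5\right)\right) - -1804 = \left(-5 + 2 \cdot 25 - 50\right) + 1804 = \left(-5 + 50 - 50\right) + 1804 = -5 + 1804 = 1799$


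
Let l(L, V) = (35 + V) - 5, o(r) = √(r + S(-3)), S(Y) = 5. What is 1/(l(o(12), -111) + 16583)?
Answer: 1/16502 ≈ 6.0599e-5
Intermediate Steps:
o(r) = √(5 + r) (o(r) = √(r + 5) = √(5 + r))
l(L, V) = 30 + V
1/(l(o(12), -111) + 16583) = 1/((30 - 111) + 16583) = 1/(-81 + 16583) = 1/16502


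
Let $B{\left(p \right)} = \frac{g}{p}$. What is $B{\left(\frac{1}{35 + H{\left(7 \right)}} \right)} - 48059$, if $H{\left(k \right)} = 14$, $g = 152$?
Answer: $-40611$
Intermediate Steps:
$B{\left(p \right)} = \frac{152}{p}$
$B{\left(\frac{1}{35 + H{\left(7 \right)}} \right)} - 48059 = \frac{152}{\frac{1}{35 + 14}} - 48059 = \frac{152}{\frac{1}{49}} - 48059 = 152 \frac{1}{\frac{1}{49}} - 48059 = 152 \cdot 49 - 48059 = 7448 - 48059 = -40611$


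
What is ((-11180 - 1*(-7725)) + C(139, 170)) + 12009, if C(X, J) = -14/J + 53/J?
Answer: 1454219/170 ≈ 8554.2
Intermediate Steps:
C(X, J) = 39/J
((-11180 - 1*(-7725)) + C(139, 170)) + 12009 = ((-11180 - 1*(-7725)) + 39/170) + 12009 = ((-11180 + 7725) + 39*(1/170)) + 12009 = (-3455 + 39/170) + 12009 = -587311/170 + 12009 = 1454219/170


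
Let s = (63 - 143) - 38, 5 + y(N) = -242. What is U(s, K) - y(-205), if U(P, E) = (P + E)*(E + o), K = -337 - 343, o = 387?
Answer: 234061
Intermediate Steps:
y(N) = -247 (y(N) = -5 - 242 = -247)
s = -118 (s = -80 - 38 = -118)
K = -680
U(P, E) = (387 + E)*(E + P) (U(P, E) = (P + E)*(E + 387) = (E + P)*(387 + E) = (387 + E)*(E + P))
U(s, K) - y(-205) = ((-680)**2 + 387*(-680) + 387*(-118) - 680*(-118)) - 1*(-247) = (462400 - 263160 - 45666 + 80240) + 247 = 233814 + 247 = 234061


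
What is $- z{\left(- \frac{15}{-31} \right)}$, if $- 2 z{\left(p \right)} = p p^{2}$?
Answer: $\frac{3375}{59582} \approx 0.056645$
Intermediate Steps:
$z{\left(p \right)} = - \frac{p^{3}}{2}$ ($z{\left(p \right)} = - \frac{p p^{2}}{2} = - \frac{p^{3}}{2}$)
$- z{\left(- \frac{15}{-31} \right)} = - \frac{\left(-1\right) \left(- \frac{15}{-31}\right)^{3}}{2} = - \frac{\left(-1\right) \left(\left(-15\right) \left(- \frac{1}{31}\right)\right)^{3}}{2} = - \frac{\left(-1\right) \left(\frac{15}{31}\right)^{3}}{2} = - \frac{\left(-1\right) 3375}{2 \cdot 29791} = \left(-1\right) \left(- \frac{3375}{59582}\right) = \frac{3375}{59582}$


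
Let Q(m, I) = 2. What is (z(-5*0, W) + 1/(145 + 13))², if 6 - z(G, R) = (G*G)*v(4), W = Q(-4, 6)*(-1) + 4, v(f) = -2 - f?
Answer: 900601/24964 ≈ 36.076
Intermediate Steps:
W = 2 (W = 2*(-1) + 4 = -2 + 4 = 2)
z(G, R) = 6 + 6*G² (z(G, R) = 6 - G*G*(-2 - 1*4) = 6 - G²*(-2 - 4) = 6 - G²*(-6) = 6 - (-6)*G² = 6 + 6*G²)
(z(-5*0, W) + 1/(145 + 13))² = ((6 + 6*(-5*0)²) + 1/(145 + 13))² = ((6 + 6*0²) + 1/158)² = ((6 + 6*0) + 1/158)² = ((6 + 0) + 1/158)² = (6 + 1/158)² = (949/158)² = 900601/24964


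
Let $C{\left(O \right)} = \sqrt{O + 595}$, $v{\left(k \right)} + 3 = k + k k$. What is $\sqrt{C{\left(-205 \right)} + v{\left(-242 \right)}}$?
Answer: $\sqrt{58319 + \sqrt{390}} \approx 241.53$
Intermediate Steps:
$v{\left(k \right)} = -3 + k + k^{2}$ ($v{\left(k \right)} = -3 + \left(k + k k\right) = -3 + \left(k + k^{2}\right) = -3 + k + k^{2}$)
$C{\left(O \right)} = \sqrt{595 + O}$
$\sqrt{C{\left(-205 \right)} + v{\left(-242 \right)}} = \sqrt{\sqrt{595 - 205} - \left(245 - 58564\right)} = \sqrt{\sqrt{390} - -58319} = \sqrt{\sqrt{390} + 58319} = \sqrt{58319 + \sqrt{390}}$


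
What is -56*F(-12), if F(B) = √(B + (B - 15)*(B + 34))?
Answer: -56*I*√606 ≈ -1378.6*I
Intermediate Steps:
F(B) = √(B + (-15 + B)*(34 + B))
-56*F(-12) = -56*√(-510 + (-12)² + 20*(-12)) = -56*√(-510 + 144 - 240) = -56*I*√606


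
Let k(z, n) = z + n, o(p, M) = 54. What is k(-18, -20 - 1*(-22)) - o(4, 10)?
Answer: -70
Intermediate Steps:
k(z, n) = n + z
k(-18, -20 - 1*(-22)) - o(4, 10) = ((-20 - 1*(-22)) - 18) - 1*54 = ((-20 + 22) - 18) - 54 = (2 - 18) - 54 = -16 - 54 = -70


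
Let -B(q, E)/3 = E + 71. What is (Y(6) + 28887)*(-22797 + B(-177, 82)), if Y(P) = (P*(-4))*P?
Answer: -668447208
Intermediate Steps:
B(q, E) = -213 - 3*E (B(q, E) = -3*(E + 71) = -3*(71 + E) = -213 - 3*E)
Y(P) = -4*P**2 (Y(P) = (-4*P)*P = -4*P**2)
(Y(6) + 28887)*(-22797 + B(-177, 82)) = (-4*6**2 + 28887)*(-22797 + (-213 - 3*82)) = (-4*36 + 28887)*(-22797 + (-213 - 246)) = (-144 + 28887)*(-22797 - 459) = 28743*(-23256) = -668447208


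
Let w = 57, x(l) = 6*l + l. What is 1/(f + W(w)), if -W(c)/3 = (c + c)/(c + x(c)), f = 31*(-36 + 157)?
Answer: 4/15001 ≈ 0.00026665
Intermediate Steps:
x(l) = 7*l
f = 3751 (f = 31*121 = 3751)
W(c) = -¾ (W(c) = -3*(c + c)/(c + 7*c) = -3*2*c/(8*c) = -3*2*c*1/(8*c) = -3*¼ = -¾)
1/(f + W(w)) = 1/(3751 - ¾) = 1/(15001/4) = 4/15001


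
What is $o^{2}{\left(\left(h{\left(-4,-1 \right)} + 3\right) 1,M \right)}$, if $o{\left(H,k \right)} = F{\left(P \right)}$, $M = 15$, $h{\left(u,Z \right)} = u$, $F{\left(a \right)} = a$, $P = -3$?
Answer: $9$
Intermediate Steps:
$o{\left(H,k \right)} = -3$
$o^{2}{\left(\left(h{\left(-4,-1 \right)} + 3\right) 1,M \right)} = \left(-3\right)^{2} = 9$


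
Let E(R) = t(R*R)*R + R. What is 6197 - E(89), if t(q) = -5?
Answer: 6553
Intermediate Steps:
E(R) = -4*R (E(R) = -5*R + R = -4*R)
6197 - E(89) = 6197 - (-4)*89 = 6197 - 1*(-356) = 6197 + 356 = 6553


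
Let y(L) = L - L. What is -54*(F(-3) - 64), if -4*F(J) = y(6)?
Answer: 3456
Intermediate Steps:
y(L) = 0
F(J) = 0 (F(J) = -¼*0 = 0)
-54*(F(-3) - 64) = -54*(0 - 64) = -54*(-64) = 3456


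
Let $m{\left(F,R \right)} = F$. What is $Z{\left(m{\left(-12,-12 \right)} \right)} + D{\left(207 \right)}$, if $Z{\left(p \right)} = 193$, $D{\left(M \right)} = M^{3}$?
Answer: $8869936$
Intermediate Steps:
$Z{\left(m{\left(-12,-12 \right)} \right)} + D{\left(207 \right)} = 193 + 207^{3} = 193 + 8869743 = 8869936$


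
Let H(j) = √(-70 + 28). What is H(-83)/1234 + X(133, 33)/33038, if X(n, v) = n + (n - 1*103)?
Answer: 163/33038 + I*√42/1234 ≈ 0.0049337 + 0.0052518*I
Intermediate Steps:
X(n, v) = -103 + 2*n (X(n, v) = n + (n - 103) = n + (-103 + n) = -103 + 2*n)
H(j) = I*√42 (H(j) = √(-42) = I*√42)
H(-83)/1234 + X(133, 33)/33038 = (I*√42)/1234 + (-103 + 2*133)/33038 = (I*√42)*(1/1234) + (-103 + 266)*(1/33038) = I*√42/1234 + 163*(1/33038) = I*√42/1234 + 163/33038 = 163/33038 + I*√42/1234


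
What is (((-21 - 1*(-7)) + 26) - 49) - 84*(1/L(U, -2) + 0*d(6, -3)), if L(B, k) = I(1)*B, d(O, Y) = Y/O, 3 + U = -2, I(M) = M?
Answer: -101/5 ≈ -20.200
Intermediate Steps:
U = -5 (U = -3 - 2 = -5)
L(B, k) = B (L(B, k) = 1*B = B)
(((-21 - 1*(-7)) + 26) - 49) - 84*(1/L(U, -2) + 0*d(6, -3)) = (((-21 - 1*(-7)) + 26) - 49) - 84*(1/(-5) + 0*(-3/6)) = (((-21 + 7) + 26) - 49) - 84*(-⅕ + 0*(-3*⅙)) = ((-14 + 26) - 49) - 84*(-⅕ + 0*(-½)) = (12 - 49) - 84*(-⅕ + 0) = -37 - 84*(-⅕) = -37 + 84/5 = -101/5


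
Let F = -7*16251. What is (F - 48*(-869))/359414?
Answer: -72045/359414 ≈ -0.20045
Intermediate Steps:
F = -113757
(F - 48*(-869))/359414 = (-113757 - 48*(-869))/359414 = (-113757 + 41712)*(1/359414) = -72045*1/359414 = -72045/359414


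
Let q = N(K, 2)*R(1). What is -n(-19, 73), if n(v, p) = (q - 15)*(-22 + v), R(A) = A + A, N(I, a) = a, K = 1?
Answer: -451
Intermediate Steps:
R(A) = 2*A
q = 4 (q = 2*(2*1) = 2*2 = 4)
n(v, p) = 242 - 11*v (n(v, p) = (4 - 15)*(-22 + v) = -11*(-22 + v) = 242 - 11*v)
-n(-19, 73) = -(242 - 11*(-19)) = -(242 + 209) = -1*451 = -451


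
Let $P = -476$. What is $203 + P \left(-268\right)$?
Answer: $127771$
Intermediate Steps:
$203 + P \left(-268\right) = 203 - -127568 = 203 + 127568 = 127771$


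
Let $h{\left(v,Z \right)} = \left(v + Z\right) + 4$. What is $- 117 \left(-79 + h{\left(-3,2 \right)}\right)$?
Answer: $8892$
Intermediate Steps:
$h{\left(v,Z \right)} = 4 + Z + v$ ($h{\left(v,Z \right)} = \left(Z + v\right) + 4 = 4 + Z + v$)
$- 117 \left(-79 + h{\left(-3,2 \right)}\right) = - 117 \left(-79 + \left(4 + 2 - 3\right)\right) = - 117 \left(-79 + 3\right) = \left(-117\right) \left(-76\right) = 8892$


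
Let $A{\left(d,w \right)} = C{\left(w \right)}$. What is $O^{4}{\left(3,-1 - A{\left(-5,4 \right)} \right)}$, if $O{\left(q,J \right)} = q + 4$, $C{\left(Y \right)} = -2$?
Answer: $2401$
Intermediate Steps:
$A{\left(d,w \right)} = -2$
$O{\left(q,J \right)} = 4 + q$
$O^{4}{\left(3,-1 - A{\left(-5,4 \right)} \right)} = \left(4 + 3\right)^{4} = 7^{4} = 2401$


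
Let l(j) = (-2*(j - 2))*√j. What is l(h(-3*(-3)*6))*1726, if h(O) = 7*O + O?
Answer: -17812320*√3 ≈ -3.0852e+7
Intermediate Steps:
h(O) = 8*O
l(j) = √j*(4 - 2*j) (l(j) = (-2*(-2 + j))*√j = (4 - 2*j)*√j = √j*(4 - 2*j))
l(h(-3*(-3)*6))*1726 = (2*√(8*(-3*(-3)*6))*(2 - 8*-3*(-3)*6))*1726 = (2*√(8*(9*6))*(2 - 8*9*6))*1726 = (2*√(8*54)*(2 - 8*54))*1726 = (2*√432*(2 - 1*432))*1726 = (2*(12*√3)*(2 - 432))*1726 = (2*(12*√3)*(-430))*1726 = -10320*√3*1726 = -17812320*√3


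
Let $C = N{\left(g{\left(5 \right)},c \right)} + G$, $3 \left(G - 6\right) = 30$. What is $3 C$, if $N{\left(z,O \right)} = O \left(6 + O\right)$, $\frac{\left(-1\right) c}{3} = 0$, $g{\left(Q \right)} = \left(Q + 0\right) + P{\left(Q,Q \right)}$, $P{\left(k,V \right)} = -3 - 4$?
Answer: $48$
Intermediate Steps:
$P{\left(k,V \right)} = -7$
$g{\left(Q \right)} = -7 + Q$ ($g{\left(Q \right)} = \left(Q + 0\right) - 7 = Q - 7 = -7 + Q$)
$G = 16$ ($G = 6 + \frac{1}{3} \cdot 30 = 6 + 10 = 16$)
$c = 0$ ($c = \left(-3\right) 0 = 0$)
$C = 16$ ($C = 0 \left(6 + 0\right) + 16 = 0 \cdot 6 + 16 = 0 + 16 = 16$)
$3 C = 3 \cdot 16 = 48$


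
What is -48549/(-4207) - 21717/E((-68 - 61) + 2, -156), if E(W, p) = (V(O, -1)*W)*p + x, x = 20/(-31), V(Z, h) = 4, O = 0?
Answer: 116436508743/10335202276 ≈ 11.266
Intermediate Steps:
x = -20/31 (x = 20*(-1/31) = -20/31 ≈ -0.64516)
E(W, p) = -20/31 + 4*W*p (E(W, p) = (4*W)*p - 20/31 = 4*W*p - 20/31 = -20/31 + 4*W*p)
-48549/(-4207) - 21717/E((-68 - 61) + 2, -156) = -48549/(-4207) - 21717/(-20/31 + 4*((-68 - 61) + 2)*(-156)) = -48549*(-1/4207) - 21717/(-20/31 + 4*(-129 + 2)*(-156)) = 48549/4207 - 21717/(-20/31 + 4*(-127)*(-156)) = 48549/4207 - 21717/(-20/31 + 79248) = 48549/4207 - 21717/2456668/31 = 48549/4207 - 21717*31/2456668 = 48549/4207 - 673227/2456668 = 116436508743/10335202276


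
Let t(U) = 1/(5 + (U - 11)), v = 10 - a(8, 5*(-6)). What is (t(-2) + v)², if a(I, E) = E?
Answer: 101761/64 ≈ 1590.0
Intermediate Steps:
v = 40 (v = 10 - 5*(-6) = 10 - 1*(-30) = 10 + 30 = 40)
t(U) = 1/(-6 + U) (t(U) = 1/(5 + (-11 + U)) = 1/(-6 + U))
(t(-2) + v)² = (1/(-6 - 2) + 40)² = (1/(-8) + 40)² = (-⅛ + 40)² = (319/8)² = 101761/64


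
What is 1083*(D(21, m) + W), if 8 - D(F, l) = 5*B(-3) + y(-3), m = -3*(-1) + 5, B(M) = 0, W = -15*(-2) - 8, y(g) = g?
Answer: 35739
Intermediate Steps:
W = 22 (W = 30 - 8 = 22)
m = 8 (m = 3 + 5 = 8)
D(F, l) = 11 (D(F, l) = 8 - (5*0 - 3) = 8 - (0 - 3) = 8 - 1*(-3) = 8 + 3 = 11)
1083*(D(21, m) + W) = 1083*(11 + 22) = 1083*33 = 35739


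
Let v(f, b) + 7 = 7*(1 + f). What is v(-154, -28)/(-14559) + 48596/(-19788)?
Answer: -57181475/24007791 ≈ -2.3818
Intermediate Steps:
v(f, b) = 7*f (v(f, b) = -7 + 7*(1 + f) = -7 + (7 + 7*f) = 7*f)
v(-154, -28)/(-14559) + 48596/(-19788) = (7*(-154))/(-14559) + 48596/(-19788) = -1078*(-1/14559) + 48596*(-1/19788) = 1078/14559 - 12149/4947 = -57181475/24007791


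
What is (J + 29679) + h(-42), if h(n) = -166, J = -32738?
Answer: -3225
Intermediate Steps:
(J + 29679) + h(-42) = (-32738 + 29679) - 166 = -3059 - 166 = -3225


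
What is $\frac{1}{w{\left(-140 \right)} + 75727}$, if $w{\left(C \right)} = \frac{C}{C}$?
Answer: $\frac{1}{75728} \approx 1.3205 \cdot 10^{-5}$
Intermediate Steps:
$w{\left(C \right)} = 1$
$\frac{1}{w{\left(-140 \right)} + 75727} = \frac{1}{1 + 75727} = \frac{1}{75728}$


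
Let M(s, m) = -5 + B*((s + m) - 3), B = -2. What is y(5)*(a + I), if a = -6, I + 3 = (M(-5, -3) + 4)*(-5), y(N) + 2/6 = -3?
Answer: 380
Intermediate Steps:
y(N) = -10/3 (y(N) = -⅓ - 3 = -10/3)
M(s, m) = 1 - 2*m - 2*s (M(s, m) = -5 - 2*((s + m) - 3) = -5 - 2*((m + s) - 3) = -5 - 2*(-3 + m + s) = -5 + (6 - 2*m - 2*s) = 1 - 2*m - 2*s)
I = -108 (I = -3 + ((1 - 2*(-3) - 2*(-5)) + 4)*(-5) = -3 + ((1 + 6 + 10) + 4)*(-5) = -3 + (17 + 4)*(-5) = -3 + 21*(-5) = -3 - 105 = -108)
y(5)*(a + I) = -10*(-6 - 108)/3 = -10/3*(-114) = 380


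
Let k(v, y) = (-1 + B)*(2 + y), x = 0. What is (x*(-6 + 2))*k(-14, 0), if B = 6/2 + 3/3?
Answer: 0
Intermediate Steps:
B = 4 (B = 6*(1/2) + 3*(1/3) = 3 + 1 = 4)
k(v, y) = 6 + 3*y (k(v, y) = (-1 + 4)*(2 + y) = 3*(2 + y) = 6 + 3*y)
(x*(-6 + 2))*k(-14, 0) = (0*(-6 + 2))*(6 + 3*0) = (0*(-4))*(6 + 0) = 0*6 = 0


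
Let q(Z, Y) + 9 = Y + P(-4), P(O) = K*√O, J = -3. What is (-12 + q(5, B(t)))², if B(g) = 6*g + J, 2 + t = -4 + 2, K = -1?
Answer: 2300 + 192*I ≈ 2300.0 + 192.0*I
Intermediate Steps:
t = -4 (t = -2 + (-4 + 2) = -2 - 2 = -4)
P(O) = -√O
B(g) = -3 + 6*g (B(g) = 6*g - 3 = -3 + 6*g)
q(Z, Y) = -9 + Y - 2*I (q(Z, Y) = -9 + (Y - √(-4)) = -9 + (Y - 2*I) = -9 + Y - 2*I)
(-12 + q(5, B(t)))² = (-12 + (-9 + (-3 + 6*(-4)) - 2*I))² = (-12 + (-9 + (-3 - 24) - 2*I))² = (-12 + (-9 - 27 - 2*I))² = (-12 + (-36 - 2*I))² = (-48 - 2*I)²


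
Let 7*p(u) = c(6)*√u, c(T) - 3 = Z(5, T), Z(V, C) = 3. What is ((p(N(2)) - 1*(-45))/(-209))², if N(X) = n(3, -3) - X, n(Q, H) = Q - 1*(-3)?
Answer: 106929/2140369 ≈ 0.049958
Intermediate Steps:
c(T) = 6 (c(T) = 3 + 3 = 6)
n(Q, H) = 3 + Q (n(Q, H) = Q + 3 = 3 + Q)
N(X) = 6 - X (N(X) = (3 + 3) - X = 6 - X)
p(u) = 6*√u/7 (p(u) = (6*√u)/7 = 6*√u/7)
((p(N(2)) - 1*(-45))/(-209))² = ((6*√(6 - 1*2)/7 - 1*(-45))/(-209))² = ((6*√(6 - 2)/7 + 45)*(-1/209))² = ((6*√4/7 + 45)*(-1/209))² = (((6/7)*2 + 45)*(-1/209))² = ((12/7 + 45)*(-1/209))² = ((327/7)*(-1/209))² = (-327/1463)² = 106929/2140369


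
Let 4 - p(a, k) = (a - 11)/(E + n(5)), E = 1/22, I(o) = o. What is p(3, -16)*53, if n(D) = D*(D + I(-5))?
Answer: 9540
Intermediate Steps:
E = 1/22 ≈ 0.045455
n(D) = D*(-5 + D) (n(D) = D*(D - 5) = D*(-5 + D))
p(a, k) = 246 - 22*a (p(a, k) = 4 - (a - 11)/(1/22 + 5*(-5 + 5)) = 4 - (-11 + a)/(1/22 + 5*0) = 4 - (-11 + a)/(1/22 + 0) = 4 - (-11 + a)/1/22 = 4 - (-11 + a)*22 = 4 - (-242 + 22*a) = 4 + (242 - 22*a) = 246 - 22*a)
p(3, -16)*53 = (246 - 22*3)*53 = (246 - 66)*53 = 180*53 = 9540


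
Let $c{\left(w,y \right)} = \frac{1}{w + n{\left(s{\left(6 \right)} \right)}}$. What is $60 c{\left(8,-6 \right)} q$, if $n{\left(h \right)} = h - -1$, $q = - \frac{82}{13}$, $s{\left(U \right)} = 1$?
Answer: $- \frac{492}{13} \approx -37.846$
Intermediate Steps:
$q = - \frac{82}{13}$ ($q = \left(-82\right) \frac{1}{13} = - \frac{82}{13} \approx -6.3077$)
$n{\left(h \right)} = 1 + h$ ($n{\left(h \right)} = h + 1 = 1 + h$)
$c{\left(w,y \right)} = \frac{1}{2 + w}$ ($c{\left(w,y \right)} = \frac{1}{w + \left(1 + 1\right)} = \frac{1}{w + 2} = \frac{1}{2 + w}$)
$60 c{\left(8,-6 \right)} q = \frac{60}{2 + 8} \left(- \frac{82}{13}\right) = \frac{60}{10} \left(- \frac{82}{13}\right) = 60 \cdot \frac{1}{10} \left(- \frac{82}{13}\right) = 6 \left(- \frac{82}{13}\right) = - \frac{492}{13}$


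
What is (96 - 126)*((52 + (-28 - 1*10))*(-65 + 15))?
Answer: 21000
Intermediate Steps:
(96 - 126)*((52 + (-28 - 1*10))*(-65 + 15)) = -30*(52 + (-28 - 10))*(-50) = -30*(52 - 38)*(-50) = -420*(-50) = -30*(-700) = 21000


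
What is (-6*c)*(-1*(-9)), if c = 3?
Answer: -162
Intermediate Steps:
(-6*c)*(-1*(-9)) = (-6*3)*(-1*(-9)) = -18*9 = -162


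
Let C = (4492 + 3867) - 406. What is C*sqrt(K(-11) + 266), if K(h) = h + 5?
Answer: 15906*sqrt(65) ≈ 1.2824e+5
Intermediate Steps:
K(h) = 5 + h
C = 7953 (C = 8359 - 406 = 7953)
C*sqrt(K(-11) + 266) = 7953*sqrt((5 - 11) + 266) = 7953*sqrt(-6 + 266) = 7953*sqrt(260) = 7953*(2*sqrt(65)) = 15906*sqrt(65)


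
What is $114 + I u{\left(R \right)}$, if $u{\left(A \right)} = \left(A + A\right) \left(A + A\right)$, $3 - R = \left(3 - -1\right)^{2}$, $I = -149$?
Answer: $-100610$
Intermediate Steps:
$R = -13$ ($R = 3 - \left(3 - -1\right)^{2} = 3 - \left(3 + \left(-4 + 5\right)\right)^{2} = 3 - \left(3 + 1\right)^{2} = 3 - 4^{2} = 3 - 16 = -13$)
$u{\left(A \right)} = 4 A^{2}$ ($u{\left(A \right)} = 2 A 2 A = 4 A^{2}$)
$114 + I u{\left(R \right)} = 114 - 149 \cdot 4 \left(-13\right)^{2} = 114 - 149 \cdot 4 \cdot 169 = 114 - 100724 = -100610$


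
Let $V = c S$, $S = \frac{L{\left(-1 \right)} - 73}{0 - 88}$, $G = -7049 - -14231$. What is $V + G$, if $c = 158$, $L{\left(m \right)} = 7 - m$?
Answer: $\frac{321143}{44} \approx 7298.7$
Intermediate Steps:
$G = 7182$ ($G = -7049 + 14231 = 7182$)
$S = \frac{65}{88}$ ($S = \frac{\left(7 - -1\right) - 73}{0 - 88} = \frac{\left(7 + 1\right) - 73}{-88} = \left(8 - 73\right) \left(- \frac{1}{88}\right) = \left(-65\right) \left(- \frac{1}{88}\right) = \frac{65}{88} \approx 0.73864$)
$V = \frac{5135}{44}$ ($V = 158 \cdot \frac{65}{88} = \frac{5135}{44} \approx 116.7$)
$V + G = \frac{5135}{44} + 7182 = \frac{321143}{44}$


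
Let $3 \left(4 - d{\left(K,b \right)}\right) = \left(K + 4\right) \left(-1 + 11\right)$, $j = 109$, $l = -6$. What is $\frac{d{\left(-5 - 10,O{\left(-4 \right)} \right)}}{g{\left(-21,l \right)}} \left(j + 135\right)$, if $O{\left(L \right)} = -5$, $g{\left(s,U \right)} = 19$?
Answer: $\frac{29768}{57} \approx 522.25$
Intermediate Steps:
$d{\left(K,b \right)} = - \frac{28}{3} - \frac{10 K}{3}$ ($d{\left(K,b \right)} = 4 - \frac{\left(K + 4\right) \left(-1 + 11\right)}{3} = 4 - \frac{\left(4 + K\right) 10}{3} = 4 - \frac{40 + 10 K}{3} = 4 - \left(\frac{40}{3} + \frac{10 K}{3}\right) = - \frac{28}{3} - \frac{10 K}{3}$)
$\frac{d{\left(-5 - 10,O{\left(-4 \right)} \right)}}{g{\left(-21,l \right)}} \left(j + 135\right) = \frac{- \frac{28}{3} - \frac{10 \left(-5 - 10\right)}{3}}{19} \left(109 + 135\right) = \left(- \frac{28}{3} - \frac{10 \left(-5 - 10\right)}{3}\right) \frac{1}{19} \cdot 244 = \left(- \frac{28}{3} - -50\right) \frac{1}{19} \cdot 244 = \left(- \frac{28}{3} + 50\right) \frac{1}{19} \cdot 244 = \frac{122}{3} \cdot \frac{1}{19} \cdot 244 = \frac{122}{57} \cdot 244 = \frac{29768}{57}$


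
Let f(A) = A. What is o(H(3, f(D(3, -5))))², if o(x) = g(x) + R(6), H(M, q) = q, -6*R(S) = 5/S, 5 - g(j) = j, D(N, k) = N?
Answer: 4489/1296 ≈ 3.4637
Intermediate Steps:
g(j) = 5 - j
R(S) = -5/(6*S)
o(x) = 175/36 - x (o(x) = (5 - x) - ⅚/6 = (5 - x) - ⅚*⅙ = (5 - x) - 5/36 = 175/36 - x)
o(H(3, f(D(3, -5))))² = (175/36 - 1*3)² = (175/36 - 3)² = (67/36)² = 4489/1296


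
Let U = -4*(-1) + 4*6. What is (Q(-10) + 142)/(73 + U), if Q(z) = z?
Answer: 132/101 ≈ 1.3069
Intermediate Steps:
U = 28 (U = 4 + 24 = 28)
(Q(-10) + 142)/(73 + U) = (-10 + 142)/(73 + 28) = 132/101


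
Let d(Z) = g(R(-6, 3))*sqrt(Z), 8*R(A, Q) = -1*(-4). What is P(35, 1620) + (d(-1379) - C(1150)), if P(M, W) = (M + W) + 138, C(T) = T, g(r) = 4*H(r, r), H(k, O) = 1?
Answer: 643 + 4*I*sqrt(1379) ≈ 643.0 + 148.54*I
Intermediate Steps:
R(A, Q) = 1/2 (R(A, Q) = (-1*(-4))/8 = (1/8)*4 = 1/2)
g(r) = 4 (g(r) = 4*1 = 4)
d(Z) = 4*sqrt(Z)
P(M, W) = 138 + M + W
P(35, 1620) + (d(-1379) - C(1150)) = (138 + 35 + 1620) + (4*sqrt(-1379) - 1*1150) = 1793 + (4*(I*sqrt(1379)) - 1150) = 1793 + (4*I*sqrt(1379) - 1150) = 1793 + (-1150 + 4*I*sqrt(1379)) = 643 + 4*I*sqrt(1379)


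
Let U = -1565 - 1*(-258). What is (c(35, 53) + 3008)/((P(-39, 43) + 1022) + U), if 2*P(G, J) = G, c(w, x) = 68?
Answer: -6152/609 ≈ -10.102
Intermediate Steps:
P(G, J) = G/2
U = -1307 (U = -1565 + 258 = -1307)
(c(35, 53) + 3008)/((P(-39, 43) + 1022) + U) = (68 + 3008)/(((½)*(-39) + 1022) - 1307) = 3076/((-39/2 + 1022) - 1307) = 3076/(2005/2 - 1307) = 3076/(-609/2) = 3076*(-2/609) = -6152/609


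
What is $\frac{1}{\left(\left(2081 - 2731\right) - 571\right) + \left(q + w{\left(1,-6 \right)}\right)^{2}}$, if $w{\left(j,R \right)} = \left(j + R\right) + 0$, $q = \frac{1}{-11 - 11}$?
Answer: $- \frac{484}{578643} \approx -0.00083644$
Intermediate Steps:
$q = - \frac{1}{22}$ ($q = \frac{1}{-22} = - \frac{1}{22} \approx -0.045455$)
$w{\left(j,R \right)} = R + j$ ($w{\left(j,R \right)} = \left(R + j\right) + 0 = R + j$)
$\frac{1}{\left(\left(2081 - 2731\right) - 571\right) + \left(q + w{\left(1,-6 \right)}\right)^{2}} = \frac{1}{\left(\left(2081 - 2731\right) - 571\right) + \left(- \frac{1}{22} + \left(-6 + 1\right)\right)^{2}} = \frac{1}{\left(-650 - 571\right) + \left(- \frac{1}{22} - 5\right)^{2}} = \frac{1}{-1221 + \left(- \frac{111}{22}\right)^{2}} = \frac{1}{-1221 + \frac{12321}{484}} = \frac{1}{- \frac{578643}{484}} = - \frac{484}{578643}$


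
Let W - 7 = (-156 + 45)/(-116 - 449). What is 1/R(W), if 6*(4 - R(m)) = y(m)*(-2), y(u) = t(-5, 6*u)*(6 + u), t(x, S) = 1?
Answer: 1695/14236 ≈ 0.11906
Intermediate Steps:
W = 4066/565 (W = 7 + (-156 + 45)/(-116 - 449) = 7 - 111/(-565) = 7 - 111*(-1/565) = 7 + 111/565 = 4066/565 ≈ 7.1965)
y(u) = 6 + u (y(u) = 1*(6 + u) = 6 + u)
R(m) = 6 + m/3 (R(m) = 4 - (6 + m)*(-2)/6 = 4 - (-12 - 2*m)/6 = 4 + (2 + m/3) = 6 + m/3)
1/R(W) = 1/(6 + (⅓)*(4066/565)) = 1/(6 + 4066/1695) = 1/(14236/1695) = 1695/14236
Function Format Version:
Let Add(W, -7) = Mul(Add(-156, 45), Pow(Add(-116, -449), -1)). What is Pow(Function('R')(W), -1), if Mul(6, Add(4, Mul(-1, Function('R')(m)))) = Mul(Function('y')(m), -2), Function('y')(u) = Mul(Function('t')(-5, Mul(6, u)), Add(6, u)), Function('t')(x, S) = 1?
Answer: Rational(1695, 14236) ≈ 0.11906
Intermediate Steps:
W = Rational(4066, 565) (W = Add(7, Mul(Add(-156, 45), Pow(Add(-116, -449), -1))) = Add(7, Mul(-111, Pow(-565, -1))) = Add(7, Mul(-111, Rational(-1, 565))) = Add(7, Rational(111, 565)) = Rational(4066, 565) ≈ 7.1965)
Function('y')(u) = Add(6, u) (Function('y')(u) = Mul(1, Add(6, u)) = Add(6, u))
Function('R')(m) = Add(6, Mul(Rational(1, 3), m)) (Function('R')(m) = Add(4, Mul(Rational(-1, 6), Mul(Add(6, m), -2))) = Add(4, Mul(Rational(-1, 6), Add(-12, Mul(-2, m)))) = Add(4, Add(2, Mul(Rational(1, 3), m))) = Add(6, Mul(Rational(1, 3), m)))
Pow(Function('R')(W), -1) = Pow(Add(6, Mul(Rational(1, 3), Rational(4066, 565))), -1) = Pow(Add(6, Rational(4066, 1695)), -1) = Pow(Rational(14236, 1695), -1) = Rational(1695, 14236)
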